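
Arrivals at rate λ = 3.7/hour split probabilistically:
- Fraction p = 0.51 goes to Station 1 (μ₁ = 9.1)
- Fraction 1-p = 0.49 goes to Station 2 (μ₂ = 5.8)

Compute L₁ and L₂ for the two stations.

Effective rates: λ₁ = 3.7×0.51 = 1.887, λ₂ = 3.7×0.49 = 1.813
Station 1: ρ₁ = 1.887/9.1 = 0.20736, L₁ = ρ₁/(1-ρ₁) = 0.20736/(1-0.20736) = 0.2616
Station 2: ρ₂ = 1.813/5.8 = 0.31259, L₂ = ρ₂/(1-ρ₂) = 0.31259/(1-0.31259) = 0.4547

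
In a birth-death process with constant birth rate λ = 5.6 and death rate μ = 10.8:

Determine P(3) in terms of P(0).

For constant rates: P(n)/P(0) = (λ/μ)^n
P(3)/P(0) = (5.6/10.8)^3 = 0.5185^3 = 0.1394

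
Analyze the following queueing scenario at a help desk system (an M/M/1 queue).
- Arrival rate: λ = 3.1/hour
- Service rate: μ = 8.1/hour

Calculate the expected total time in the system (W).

First, compute utilization: ρ = λ/μ = 3.1/8.1 = 0.3827
For M/M/1: W = 1/(μ-λ)
W = 1/(8.1-3.1) = 1/5.00
W = 0.2000 hours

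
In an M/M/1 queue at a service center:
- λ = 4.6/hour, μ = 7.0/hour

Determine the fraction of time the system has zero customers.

ρ = λ/μ = 4.6/7.0 = 0.6571
P(0) = 1 - ρ = 1 - 0.6571 = 0.3429
The server is idle 34.29% of the time.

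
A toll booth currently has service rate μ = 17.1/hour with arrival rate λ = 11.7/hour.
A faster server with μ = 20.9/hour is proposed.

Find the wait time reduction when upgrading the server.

System 1: ρ₁ = 11.7/17.1 = 0.6842, W₁ = 1/(17.1-11.7) = 0.18519
System 2: ρ₂ = 11.7/20.9 = 0.5598, W₂ = 1/(20.9-11.7) = 0.10870
Improvement: (W₁-W₂)/W₁ = (0.18519-0.10870)/0.18519 = 41.30%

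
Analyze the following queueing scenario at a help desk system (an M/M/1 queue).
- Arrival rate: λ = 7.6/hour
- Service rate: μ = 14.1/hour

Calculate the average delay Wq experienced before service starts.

First, compute utilization: ρ = λ/μ = 7.6/14.1 = 0.5390
For M/M/1: Wq = λ/(μ(μ-λ))
Wq = 7.6/(14.1 × (14.1-7.6))
Wq = 7.6/(14.1 × 6.50)
Wq = 0.08292 hours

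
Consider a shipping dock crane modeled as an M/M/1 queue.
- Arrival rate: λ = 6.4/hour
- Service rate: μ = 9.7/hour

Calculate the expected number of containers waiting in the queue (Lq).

ρ = λ/μ = 6.4/9.7 = 0.6598
For M/M/1: Lq = λ²/(μ(μ-λ))
Lq = 40.96/(9.7 × 3.30)
Lq = 1.2796 containers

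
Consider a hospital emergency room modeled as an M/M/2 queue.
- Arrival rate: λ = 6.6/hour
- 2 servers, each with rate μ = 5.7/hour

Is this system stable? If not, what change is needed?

Stability requires ρ = λ/(cμ) < 1
ρ = 6.6/(2 × 5.7) = 6.6/11.40 = 0.5789
Since 0.5789 < 1, the system is STABLE.
The servers are busy 57.89% of the time.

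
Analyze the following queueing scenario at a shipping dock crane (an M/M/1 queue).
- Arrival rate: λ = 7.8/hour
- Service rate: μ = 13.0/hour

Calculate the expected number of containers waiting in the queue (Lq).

ρ = λ/μ = 7.8/13.0 = 0.6000
For M/M/1: Lq = λ²/(μ(μ-λ))
Lq = 60.84/(13.0 × 5.20)
Lq = 0.9000 containers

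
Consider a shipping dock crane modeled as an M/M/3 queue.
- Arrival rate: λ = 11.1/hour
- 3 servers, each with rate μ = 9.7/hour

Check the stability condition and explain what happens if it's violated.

Stability requires ρ = λ/(cμ) < 1
ρ = 11.1/(3 × 9.7) = 11.1/29.10 = 0.3814
Since 0.3814 < 1, the system is STABLE.
The servers are busy 38.14% of the time.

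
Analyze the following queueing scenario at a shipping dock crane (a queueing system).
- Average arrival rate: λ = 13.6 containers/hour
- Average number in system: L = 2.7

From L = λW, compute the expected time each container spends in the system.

Little's Law: L = λW, so W = L/λ
W = 2.7/13.6 = 0.1985 hours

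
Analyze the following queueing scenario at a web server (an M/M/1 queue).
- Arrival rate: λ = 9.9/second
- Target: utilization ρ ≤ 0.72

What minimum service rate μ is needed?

ρ = λ/μ, so μ = λ/ρ
μ ≥ 9.9/0.72 = 13.7500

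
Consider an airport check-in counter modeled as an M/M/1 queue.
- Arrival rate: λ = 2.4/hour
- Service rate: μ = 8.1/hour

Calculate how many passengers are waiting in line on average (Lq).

ρ = λ/μ = 2.4/8.1 = 0.2963
For M/M/1: Lq = λ²/(μ(μ-λ))
Lq = 5.76/(8.1 × 5.70)
Lq = 0.1248 passengers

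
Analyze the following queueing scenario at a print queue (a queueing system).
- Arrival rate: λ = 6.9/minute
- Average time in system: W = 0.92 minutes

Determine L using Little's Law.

Little's Law: L = λW
L = 6.9 × 0.92 = 6.3480 jobs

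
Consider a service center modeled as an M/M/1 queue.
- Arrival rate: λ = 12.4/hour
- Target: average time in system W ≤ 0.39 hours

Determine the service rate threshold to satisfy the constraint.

For M/M/1: W = 1/(μ-λ)
Need W ≤ 0.39, so 1/(μ-λ) ≤ 0.39
μ - λ ≥ 1/0.39 = 2.5641
μ ≥ 12.4 + 2.5641 = 14.9641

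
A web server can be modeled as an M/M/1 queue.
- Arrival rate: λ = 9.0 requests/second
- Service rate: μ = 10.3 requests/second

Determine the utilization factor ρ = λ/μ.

Server utilization: ρ = λ/μ
ρ = 9.0/10.3 = 0.8738
The server is busy 87.38% of the time.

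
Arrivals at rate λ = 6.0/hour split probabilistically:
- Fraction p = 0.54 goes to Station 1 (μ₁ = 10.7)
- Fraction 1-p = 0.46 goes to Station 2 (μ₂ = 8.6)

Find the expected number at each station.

Effective rates: λ₁ = 6.0×0.54 = 3.24, λ₂ = 6.0×0.46 = 2.76
Station 1: ρ₁ = 3.24/10.7 = 0.3028, L₁ = ρ₁/(1-ρ₁) = 0.3028/(1-0.3028) = 0.4343
Station 2: ρ₂ = 2.76/8.6 = 0.32093, L₂ = ρ₂/(1-ρ₂) = 0.32093/(1-0.32093) = 0.4726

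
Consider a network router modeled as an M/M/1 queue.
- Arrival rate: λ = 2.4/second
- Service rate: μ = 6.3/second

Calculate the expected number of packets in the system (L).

ρ = λ/μ = 2.4/6.3 = 0.3810
For M/M/1: L = λ/(μ-λ)
L = 2.4/(6.3-2.4) = 2.4/3.90
L = 0.6154 packets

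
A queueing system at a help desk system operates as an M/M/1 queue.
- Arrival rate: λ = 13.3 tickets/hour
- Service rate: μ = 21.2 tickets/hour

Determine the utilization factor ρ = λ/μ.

Server utilization: ρ = λ/μ
ρ = 13.3/21.2 = 0.6274
The server is busy 62.74% of the time.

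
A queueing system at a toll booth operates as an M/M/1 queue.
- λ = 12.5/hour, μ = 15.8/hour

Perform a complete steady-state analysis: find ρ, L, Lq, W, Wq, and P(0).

Step 1: ρ = λ/μ = 12.5/15.8 = 0.7911
Step 2: L = λ/(μ-λ) = 12.5/3.30 = 3.7879
Step 3: Lq = λ²/(μ(μ-λ)) = 156.25/(15.8×3.30) = 2.9967
Step 4: W = 1/(μ-λ) = 1/3.30 = 0.30303
Step 5: Wq = λ/(μ(μ-λ)) = 12.5/(15.8×3.30) = 0.2397
Step 6: P(0) = 1-ρ = 0.2089
Verify: L = λW = 12.5×0.30303 = 3.7879 ✔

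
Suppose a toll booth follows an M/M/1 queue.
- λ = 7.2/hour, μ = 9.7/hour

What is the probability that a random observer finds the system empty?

ρ = λ/μ = 7.2/9.7 = 0.7423
P(0) = 1 - ρ = 1 - 0.7423 = 0.2577
The server is idle 25.77% of the time.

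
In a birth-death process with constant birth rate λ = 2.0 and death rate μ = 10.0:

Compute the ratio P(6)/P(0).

For constant rates: P(n)/P(0) = (λ/μ)^n
P(6)/P(0) = (2.0/10.0)^6 = 0.2000^6 = 0.00006400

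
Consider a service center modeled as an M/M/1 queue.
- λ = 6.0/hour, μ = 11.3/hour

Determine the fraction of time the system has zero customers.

ρ = λ/μ = 6.0/11.3 = 0.5310
P(0) = 1 - ρ = 1 - 0.5310 = 0.4690
The server is idle 46.90% of the time.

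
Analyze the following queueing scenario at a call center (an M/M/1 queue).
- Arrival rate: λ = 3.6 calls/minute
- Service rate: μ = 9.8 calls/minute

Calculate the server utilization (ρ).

Server utilization: ρ = λ/μ
ρ = 3.6/9.8 = 0.3673
The server is busy 36.73% of the time.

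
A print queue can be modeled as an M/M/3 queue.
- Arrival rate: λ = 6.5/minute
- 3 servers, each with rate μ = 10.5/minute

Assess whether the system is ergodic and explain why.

Stability requires ρ = λ/(cμ) < 1
ρ = 6.5/(3 × 10.5) = 6.5/31.50 = 0.2063
Since 0.2063 < 1, the system is STABLE.
The servers are busy 20.63% of the time.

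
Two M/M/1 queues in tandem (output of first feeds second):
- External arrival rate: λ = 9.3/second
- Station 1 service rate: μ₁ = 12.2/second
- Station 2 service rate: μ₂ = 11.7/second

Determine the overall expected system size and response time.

By Jackson's theorem, each station behaves as independent M/M/1.
Station 1: ρ₁ = 9.3/12.2 = 0.7623, L₁ = ρ₁/(1-ρ₁) = λ/(μ₁-λ) = 9.3/2.90 = 3.2069
Station 2: ρ₂ = 9.3/11.7 = 0.7949, L₂ = ρ₂/(1-ρ₂) = λ/(μ₂-λ) = 9.3/2.40 = 3.8750
Total: L = L₁ + L₂ = 3.2069 + 3.8750 = 7.0819
W = L/λ = 7.0819/9.3 = 0.7615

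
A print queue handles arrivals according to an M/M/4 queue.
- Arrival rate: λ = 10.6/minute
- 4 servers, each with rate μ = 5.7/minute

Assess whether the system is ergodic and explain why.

Stability requires ρ = λ/(cμ) < 1
ρ = 10.6/(4 × 5.7) = 10.6/22.80 = 0.4649
Since 0.4649 < 1, the system is STABLE.
The servers are busy 46.49% of the time.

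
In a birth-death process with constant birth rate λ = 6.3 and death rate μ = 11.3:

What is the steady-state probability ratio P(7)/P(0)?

For constant rates: P(n)/P(0) = (λ/μ)^n
P(7)/P(0) = (6.3/11.3)^7 = 0.5575^7 = 0.01674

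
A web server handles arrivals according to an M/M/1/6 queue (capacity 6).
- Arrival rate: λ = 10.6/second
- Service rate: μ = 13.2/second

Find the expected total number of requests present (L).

ρ = λ/μ = 10.6/13.2 = 0.80303
P₀ = (1-ρ)/(1-ρ^(K+1)) = (1-0.80303)/(1-0.80303^7) = 0.19697/0.78466 = 0.2510
P_K = P₀×ρ^K = 0.251026 × 0.80303^6 = 0.251026 × 0.268158 = 0.06731
L = ρ[1 - (K+1)ρ^K + Kρ^(K+1)] / [(1-ρ)(1-ρ^(K+1))]
L = 0.80303 × (1 - 7×0.268158 + 6×0.215339) / ((1 - 0.80303) × (1 - 0.215339)) = 2.1559 requests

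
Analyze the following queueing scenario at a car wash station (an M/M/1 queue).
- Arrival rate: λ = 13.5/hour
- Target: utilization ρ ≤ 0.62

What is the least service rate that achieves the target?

ρ = λ/μ, so μ = λ/ρ
μ ≥ 13.5/0.62 = 21.7742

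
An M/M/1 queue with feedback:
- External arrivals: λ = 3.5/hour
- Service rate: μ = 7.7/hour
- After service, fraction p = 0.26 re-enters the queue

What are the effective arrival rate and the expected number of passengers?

Effective arrival rate: λ_eff = λ/(1-p) = 3.5/(1-0.26) = 3.5/0.74 = 4.7297
ρ = λ_eff/μ = 4.7297/7.7 = 0.61425
L = ρ/(1-ρ) = 0.61425/(1-0.61425) = 1.5924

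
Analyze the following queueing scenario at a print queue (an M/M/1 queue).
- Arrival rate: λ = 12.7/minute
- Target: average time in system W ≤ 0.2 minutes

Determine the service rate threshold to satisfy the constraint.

For M/M/1: W = 1/(μ-λ)
Need W ≤ 0.2, so 1/(μ-λ) ≤ 0.2
μ - λ ≥ 1/0.2 = 5.0000
μ ≥ 12.7 + 5.0000 = 17.7000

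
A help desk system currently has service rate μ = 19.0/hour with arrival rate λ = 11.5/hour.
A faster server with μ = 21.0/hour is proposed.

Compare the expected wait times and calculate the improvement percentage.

System 1: ρ₁ = 11.5/19.0 = 0.6053, W₁ = 1/(19.0-11.5) = 0.13333
System 2: ρ₂ = 11.5/21.0 = 0.5476, W₂ = 1/(21.0-11.5) = 0.10526
Improvement: (W₁-W₂)/W₁ = (0.13333-0.10526)/0.13333 = 21.05%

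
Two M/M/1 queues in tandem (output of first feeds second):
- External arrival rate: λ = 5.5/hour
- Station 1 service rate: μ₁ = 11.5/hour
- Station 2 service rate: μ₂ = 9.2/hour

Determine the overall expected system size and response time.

By Jackson's theorem, each station behaves as independent M/M/1.
Station 1: ρ₁ = 5.5/11.5 = 0.4783, L₁ = ρ₁/(1-ρ₁) = λ/(μ₁-λ) = 5.5/6.00 = 0.9167
Station 2: ρ₂ = 5.5/9.2 = 0.5978, L₂ = ρ₂/(1-ρ₂) = λ/(μ₂-λ) = 5.5/3.70 = 1.4865
Total: L = L₁ + L₂ = 0.9167 + 1.4865 = 2.4032
W = L/λ = 2.4032/5.5 = 0.4369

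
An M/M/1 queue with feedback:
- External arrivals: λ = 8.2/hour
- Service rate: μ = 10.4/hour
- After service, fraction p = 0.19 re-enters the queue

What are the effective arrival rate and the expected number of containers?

Effective arrival rate: λ_eff = λ/(1-p) = 8.2/(1-0.19) = 8.2/0.81 = 10.123457
ρ = λ_eff/μ = 10.123457/10.4 = 0.9734093
L = ρ/(1-ρ) = 0.9734093/(1-0.9734093) = 36.6071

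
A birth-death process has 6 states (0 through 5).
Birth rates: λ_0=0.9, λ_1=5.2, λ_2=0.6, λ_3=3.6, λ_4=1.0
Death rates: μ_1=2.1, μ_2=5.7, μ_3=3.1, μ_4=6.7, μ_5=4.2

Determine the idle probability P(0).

Ratios P(n)/P(0) = (λ₀···λₙ₋₁)/(μ₁···μₙ):
P(1)/P(0) = (0.9)/(2.1) = 0.4286
P(2)/P(0) = (0.9×5.2)/(2.1×5.7) = 0.3910
P(3)/P(0) = (0.9×5.2×0.6)/(2.1×5.7×3.1) = 0.07567
P(4)/P(0) = (0.9×5.2×0.6×3.6)/(2.1×5.7×3.1×6.7) = 0.04066
P(5)/P(0) = (0.9×5.2×0.6×3.6×1.0)/(2.1×5.7×3.1×6.7×4.2) = 0.009681

Normalization: ∑ P(n) = 1
P(0) × (1.0000 + 0.4286 + 0.3910 + 0.07567 + 0.04066 + 0.009681) = 1
P(0) × 1.9456 = 1
P(0) = 1/1.9456 = 0.5140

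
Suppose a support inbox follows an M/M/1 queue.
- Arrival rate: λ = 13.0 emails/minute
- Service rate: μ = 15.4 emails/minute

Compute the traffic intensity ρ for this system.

Server utilization: ρ = λ/μ
ρ = 13.0/15.4 = 0.8442
The server is busy 84.42% of the time.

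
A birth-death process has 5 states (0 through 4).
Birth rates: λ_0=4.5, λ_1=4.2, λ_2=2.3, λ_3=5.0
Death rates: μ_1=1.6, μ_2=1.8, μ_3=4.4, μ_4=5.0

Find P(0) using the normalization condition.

Ratios P(n)/P(0) = (λ₀···λₙ₋₁)/(μ₁···μₙ):
P(1)/P(0) = (4.5)/(1.6) = 2.8125
P(2)/P(0) = (4.5×4.2)/(1.6×1.8) = 6.5625
P(3)/P(0) = (4.5×4.2×2.3)/(1.6×1.8×4.4) = 3.4304
P(4)/P(0) = (4.5×4.2×2.3×5.0)/(1.6×1.8×4.4×5.0) = 3.4304

Normalization: ∑ P(n) = 1
P(0) × (1.0000 + 2.8125 + 6.5625 + 3.4304 + 3.4304) = 1
P(0) × 17.2358 = 1
P(0) = 1/17.2358 = 0.05802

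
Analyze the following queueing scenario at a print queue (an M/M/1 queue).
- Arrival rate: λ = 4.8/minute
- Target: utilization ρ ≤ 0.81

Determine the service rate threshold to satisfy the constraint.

ρ = λ/μ, so μ = λ/ρ
μ ≥ 4.8/0.81 = 5.9259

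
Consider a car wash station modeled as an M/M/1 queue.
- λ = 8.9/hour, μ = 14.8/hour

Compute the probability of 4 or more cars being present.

ρ = λ/μ = 8.9/14.8 = 0.6014
P(N ≥ n) = ρⁿ
P(N ≥ 4) = 0.6014^4
P(N ≥ 4) = 0.1308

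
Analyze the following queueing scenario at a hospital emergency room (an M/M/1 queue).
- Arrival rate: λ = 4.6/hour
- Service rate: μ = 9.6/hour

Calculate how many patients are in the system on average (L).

ρ = λ/μ = 4.6/9.6 = 0.4792
For M/M/1: L = λ/(μ-λ)
L = 4.6/(9.6-4.6) = 4.6/5.00
L = 0.9200 patients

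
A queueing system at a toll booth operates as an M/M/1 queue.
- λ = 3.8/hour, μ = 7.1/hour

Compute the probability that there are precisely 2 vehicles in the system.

ρ = λ/μ = 3.8/7.1 = 0.5352
P(n) = (1-ρ)ρⁿ
P(2) = (1-0.5352) × 0.5352^2
P(2) = 0.4648 × 0.2864
P(2) = 0.1331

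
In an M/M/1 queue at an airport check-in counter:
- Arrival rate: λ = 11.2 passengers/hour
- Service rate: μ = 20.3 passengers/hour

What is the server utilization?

Server utilization: ρ = λ/μ
ρ = 11.2/20.3 = 0.5517
The server is busy 55.17% of the time.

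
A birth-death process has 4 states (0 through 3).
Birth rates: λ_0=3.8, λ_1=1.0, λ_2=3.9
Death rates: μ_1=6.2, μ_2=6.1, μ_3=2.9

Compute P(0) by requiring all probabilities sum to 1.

Ratios P(n)/P(0) = (λ₀···λₙ₋₁)/(μ₁···μₙ):
P(1)/P(0) = (3.8)/(6.2) = 0.6129
P(2)/P(0) = (3.8×1.0)/(6.2×6.1) = 0.1005
P(3)/P(0) = (3.8×1.0×3.9)/(6.2×6.1×2.9) = 0.1351

Normalization: ∑ P(n) = 1
P(0) × (1.0000 + 0.6129 + 0.1005 + 0.1351) = 1
P(0) × 1.8485 = 1
P(0) = 1/1.8485 = 0.5410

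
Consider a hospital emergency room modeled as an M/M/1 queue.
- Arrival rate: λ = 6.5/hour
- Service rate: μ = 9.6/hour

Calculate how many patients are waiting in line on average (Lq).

ρ = λ/μ = 6.5/9.6 = 0.6771
For M/M/1: Lq = λ²/(μ(μ-λ))
Lq = 42.25/(9.6 × 3.10)
Lq = 1.4197 patients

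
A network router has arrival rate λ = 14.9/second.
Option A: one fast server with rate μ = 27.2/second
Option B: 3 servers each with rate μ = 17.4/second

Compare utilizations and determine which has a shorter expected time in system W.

Option A: single server μ = 27.2 (M/M/1)
  ρ_A = 14.9/27.2 = 0.5478
  W_A = 1/(μ-λ) = 1/(27.2-14.9) = 1/12.30 = 0.08130

Option B: 3 servers μ = 17.4 (M/M/3)
  ρ_B = λ/(cμ) = 14.9/(3×17.4) = 0.2854
  Offered load a = λ/μ = cρ = 14.9/17.4 = 0.8563
  P₀ = [ Σₙ₌₀^2 aⁿ/n! + a^3/(3!(1-ρ)) ]⁻¹
  Σ = a^0/0! + a^1/1! + a^2/2! = 1.0000 + 0.85632 + 0.36664 = 2.2230
  a^3/(3!(1-ρ)) = 0.62793/(6 × 0.71456) = 0.1465
  P₀ = 1/(2.2230 + 0.1465) = 0.4220
  Lq = P₀·a^3·ρ / (3!(1-ρ)²) = 0.42204 × 0.62793 × 0.28544 / (6 × 0.51060) = 0.02469
  Wq_B = Lq/λ = 0.02469/14.9 = 0.001657
  W_B = Wq_B + 1/μ = 0.001657 + 0.05747 = 0.05913

Since W_B = 0.05913 < W_A = 0.08130, Option B (multiple servers) has the shorter time in system.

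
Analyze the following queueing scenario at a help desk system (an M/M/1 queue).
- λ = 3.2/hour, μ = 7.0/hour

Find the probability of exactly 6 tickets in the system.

ρ = λ/μ = 3.2/7.0 = 0.45714
P(n) = (1-ρ)ρⁿ
P(6) = (1-0.45714) × 0.45714^6
P(6) = 0.54286 × 0.0091263
P(6) = 0.004954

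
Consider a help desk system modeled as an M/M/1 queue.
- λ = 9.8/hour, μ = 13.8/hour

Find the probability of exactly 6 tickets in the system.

ρ = λ/μ = 9.8/13.8 = 0.71014
P(n) = (1-ρ)ρⁿ
P(6) = (1-0.71014) × 0.71014^6
P(6) = 0.289860 × 0.128252
P(6) = 0.03718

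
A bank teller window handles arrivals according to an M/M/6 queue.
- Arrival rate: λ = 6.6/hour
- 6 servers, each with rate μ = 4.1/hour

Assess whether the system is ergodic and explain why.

Stability requires ρ = λ/(cμ) < 1
ρ = 6.6/(6 × 4.1) = 6.6/24.60 = 0.2683
Since 0.2683 < 1, the system is STABLE.
The servers are busy 26.83% of the time.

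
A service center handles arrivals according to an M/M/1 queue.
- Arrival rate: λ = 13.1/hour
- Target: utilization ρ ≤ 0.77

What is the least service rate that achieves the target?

ρ = λ/μ, so μ = λ/ρ
μ ≥ 13.1/0.77 = 17.0130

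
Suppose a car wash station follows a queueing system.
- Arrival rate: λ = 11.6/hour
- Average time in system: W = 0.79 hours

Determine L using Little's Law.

Little's Law: L = λW
L = 11.6 × 0.79 = 9.1640 cars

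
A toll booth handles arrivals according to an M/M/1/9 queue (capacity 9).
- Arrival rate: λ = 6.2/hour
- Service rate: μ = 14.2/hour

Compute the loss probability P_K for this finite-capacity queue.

ρ = λ/μ = 6.2/14.2 = 0.43662
P₀ = (1-ρ)/(1-ρ^(K+1)) = (1-0.43662)/(1-0.43662^10) = 0.56338/0.99975 = 0.5635
P_K = P₀×ρ^K = 0.5635 × 0.43662^9 = 0.5635 × 0.0005767 = 0.0003250
Blocking probability = 0.03250%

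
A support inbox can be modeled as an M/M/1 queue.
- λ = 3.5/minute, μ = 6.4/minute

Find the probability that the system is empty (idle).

ρ = λ/μ = 3.5/6.4 = 0.5469
P(0) = 1 - ρ = 1 - 0.5469 = 0.4531
The server is idle 45.31% of the time.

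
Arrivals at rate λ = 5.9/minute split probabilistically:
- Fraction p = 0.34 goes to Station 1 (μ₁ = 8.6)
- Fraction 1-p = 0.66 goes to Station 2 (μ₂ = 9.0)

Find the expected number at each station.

Effective rates: λ₁ = 5.9×0.34 = 2.006, λ₂ = 5.9×0.66 = 3.894
Station 1: ρ₁ = 2.006/8.6 = 0.23326, L₁ = ρ₁/(1-ρ₁) = 0.23326/(1-0.23326) = 0.3042
Station 2: ρ₂ = 3.894/9.0 = 0.43267, L₂ = ρ₂/(1-ρ₂) = 0.43267/(1-0.43267) = 0.7626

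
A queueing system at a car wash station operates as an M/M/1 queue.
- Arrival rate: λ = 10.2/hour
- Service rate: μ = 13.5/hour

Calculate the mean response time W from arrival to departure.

First, compute utilization: ρ = λ/μ = 10.2/13.5 = 0.7556
For M/M/1: W = 1/(μ-λ)
W = 1/(13.5-10.2) = 1/3.30
W = 0.3030 hours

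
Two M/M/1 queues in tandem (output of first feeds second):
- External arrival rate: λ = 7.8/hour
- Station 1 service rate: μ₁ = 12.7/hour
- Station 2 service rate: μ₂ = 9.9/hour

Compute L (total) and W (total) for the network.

By Jackson's theorem, each station behaves as independent M/M/1.
Station 1: ρ₁ = 7.8/12.7 = 0.6142, L₁ = ρ₁/(1-ρ₁) = λ/(μ₁-λ) = 7.8/4.90 = 1.5918
Station 2: ρ₂ = 7.8/9.9 = 0.7879, L₂ = ρ₂/(1-ρ₂) = λ/(μ₂-λ) = 7.8/2.10 = 3.7143
Total: L = L₁ + L₂ = 1.5918 + 3.7143 = 5.3061
W = L/λ = 5.3061/7.8 = 0.6803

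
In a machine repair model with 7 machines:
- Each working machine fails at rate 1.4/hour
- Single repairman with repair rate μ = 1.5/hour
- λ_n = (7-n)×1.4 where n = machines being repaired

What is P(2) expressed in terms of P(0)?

P(2)/P(0) = ∏_{i=0}^{2-1} λ_i/μ_{i+1}
= (7-0)×1.4/1.5 × (7-1)×1.4/1.5
= 36.5867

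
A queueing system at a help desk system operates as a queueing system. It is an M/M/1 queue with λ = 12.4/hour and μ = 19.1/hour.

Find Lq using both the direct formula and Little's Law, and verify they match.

Method 1 (direct): Lq = λ²/(μ(μ-λ)) = 153.76/(19.1 × 6.70) = 1.2015

Method 2 (Little's Law):
W = 1/(μ-λ) = 1/6.70 = 0.149254
Wq = W - 1/μ = 0.149254 - 0.0523560 = 0.096898
Lq = λWq = 12.4 × 0.096898 = 1.2015 ✔ (matches Method 1)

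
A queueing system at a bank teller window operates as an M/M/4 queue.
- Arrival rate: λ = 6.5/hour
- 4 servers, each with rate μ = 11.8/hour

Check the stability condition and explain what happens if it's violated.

Stability requires ρ = λ/(cμ) < 1
ρ = 6.5/(4 × 11.8) = 6.5/47.20 = 0.1377
Since 0.1377 < 1, the system is STABLE.
The servers are busy 13.77% of the time.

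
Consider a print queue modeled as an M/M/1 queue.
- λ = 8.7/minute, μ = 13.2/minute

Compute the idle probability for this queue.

ρ = λ/μ = 8.7/13.2 = 0.6591
P(0) = 1 - ρ = 1 - 0.6591 = 0.3409
The server is idle 34.09% of the time.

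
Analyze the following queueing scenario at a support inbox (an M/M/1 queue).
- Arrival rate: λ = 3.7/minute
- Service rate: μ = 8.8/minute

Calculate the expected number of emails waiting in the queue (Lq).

ρ = λ/μ = 3.7/8.8 = 0.4205
For M/M/1: Lq = λ²/(μ(μ-λ))
Lq = 13.69/(8.8 × 5.10)
Lq = 0.3050 emails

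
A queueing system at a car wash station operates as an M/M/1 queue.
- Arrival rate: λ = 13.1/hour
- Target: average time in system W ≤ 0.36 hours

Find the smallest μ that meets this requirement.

For M/M/1: W = 1/(μ-λ)
Need W ≤ 0.36, so 1/(μ-λ) ≤ 0.36
μ - λ ≥ 1/0.36 = 2.7778
μ ≥ 13.1 + 2.7778 = 15.8778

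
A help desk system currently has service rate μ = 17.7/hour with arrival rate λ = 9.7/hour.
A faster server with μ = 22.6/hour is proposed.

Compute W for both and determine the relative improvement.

System 1: ρ₁ = 9.7/17.7 = 0.5480, W₁ = 1/(17.7-9.7) = 0.1250
System 2: ρ₂ = 9.7/22.6 = 0.4292, W₂ = 1/(22.6-9.7) = 0.07752
Improvement: (W₁-W₂)/W₁ = (0.1250-0.07752)/0.1250 = 37.98%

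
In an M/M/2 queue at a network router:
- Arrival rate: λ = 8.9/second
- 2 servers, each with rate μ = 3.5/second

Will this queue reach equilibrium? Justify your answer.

Stability requires ρ = λ/(cμ) < 1
ρ = 8.9/(2 × 3.5) = 8.9/7.00 = 1.2714
Since 1.2714 ≥ 1, the system is UNSTABLE.
Need c > λ/μ = 8.9/3.5 = 2.54.
Minimum servers needed: c = 3.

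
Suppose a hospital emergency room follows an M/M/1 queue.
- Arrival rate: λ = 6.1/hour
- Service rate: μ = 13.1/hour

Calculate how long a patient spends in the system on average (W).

First, compute utilization: ρ = λ/μ = 6.1/13.1 = 0.4656
For M/M/1: W = 1/(μ-λ)
W = 1/(13.1-6.1) = 1/7.00
W = 0.1429 hours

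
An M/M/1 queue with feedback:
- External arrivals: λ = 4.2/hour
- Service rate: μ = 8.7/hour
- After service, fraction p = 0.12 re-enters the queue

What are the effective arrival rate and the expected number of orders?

Effective arrival rate: λ_eff = λ/(1-p) = 4.2/(1-0.12) = 4.2/0.88 = 4.7727
ρ = λ_eff/μ = 4.7727/8.7 = 0.5486
L = ρ/(1-ρ) = 0.5486/(1-0.5486) = 1.2153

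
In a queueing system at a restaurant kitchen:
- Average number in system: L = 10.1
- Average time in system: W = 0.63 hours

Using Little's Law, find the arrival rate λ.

Little's Law: L = λW, so λ = L/W
λ = 10.1/0.63 = 16.0317 orders/hour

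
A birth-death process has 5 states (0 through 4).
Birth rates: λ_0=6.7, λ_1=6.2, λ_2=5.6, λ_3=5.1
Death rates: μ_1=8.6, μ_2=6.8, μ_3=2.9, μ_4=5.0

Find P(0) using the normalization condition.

Ratios P(n)/P(0) = (λ₀···λₙ₋₁)/(μ₁···μₙ):
P(1)/P(0) = (6.7)/(8.6) = 0.7791
P(2)/P(0) = (6.7×6.2)/(8.6×6.8) = 0.7103
P(3)/P(0) = (6.7×6.2×5.6)/(8.6×6.8×2.9) = 1.3717
P(4)/P(0) = (6.7×6.2×5.6×5.1)/(8.6×6.8×2.9×5.0) = 1.3991

Normalization: ∑ P(n) = 1
P(0) × (1.0000 + 0.7791 + 0.7103 + 1.3717 + 1.3991) = 1
P(0) × 5.2602 = 1
P(0) = 1/5.2602 = 0.1901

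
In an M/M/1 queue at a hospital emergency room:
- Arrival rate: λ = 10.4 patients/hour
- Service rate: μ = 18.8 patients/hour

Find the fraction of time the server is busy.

Server utilization: ρ = λ/μ
ρ = 10.4/18.8 = 0.5532
The server is busy 55.32% of the time.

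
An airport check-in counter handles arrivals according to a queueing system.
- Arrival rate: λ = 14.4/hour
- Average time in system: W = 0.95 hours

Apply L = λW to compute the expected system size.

Little's Law: L = λW
L = 14.4 × 0.95 = 13.6800 passengers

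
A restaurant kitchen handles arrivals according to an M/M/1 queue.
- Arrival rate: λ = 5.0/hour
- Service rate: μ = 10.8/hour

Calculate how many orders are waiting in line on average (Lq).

ρ = λ/μ = 5.0/10.8 = 0.4630
For M/M/1: Lq = λ²/(μ(μ-λ))
Lq = 25.00/(10.8 × 5.80)
Lq = 0.3991 orders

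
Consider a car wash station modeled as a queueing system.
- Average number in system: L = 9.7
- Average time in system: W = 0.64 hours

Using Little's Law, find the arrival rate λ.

Little's Law: L = λW, so λ = L/W
λ = 9.7/0.64 = 15.1562 cars/hour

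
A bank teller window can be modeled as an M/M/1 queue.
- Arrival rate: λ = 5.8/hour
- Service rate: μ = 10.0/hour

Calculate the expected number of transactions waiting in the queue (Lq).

ρ = λ/μ = 5.8/10.0 = 0.5800
For M/M/1: Lq = λ²/(μ(μ-λ))
Lq = 33.64/(10.0 × 4.20)
Lq = 0.8010 transactions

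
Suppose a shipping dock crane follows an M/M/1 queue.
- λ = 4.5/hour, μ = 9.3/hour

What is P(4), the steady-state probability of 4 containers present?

ρ = λ/μ = 4.5/9.3 = 0.48387
P(n) = (1-ρ)ρⁿ
P(4) = (1-0.48387) × 0.48387^4
P(4) = 0.5161 × 0.05482
P(4) = 0.02829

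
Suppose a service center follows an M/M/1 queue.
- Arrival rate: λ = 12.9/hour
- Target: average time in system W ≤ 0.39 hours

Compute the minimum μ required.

For M/M/1: W = 1/(μ-λ)
Need W ≤ 0.39, so 1/(μ-λ) ≤ 0.39
μ - λ ≥ 1/0.39 = 2.5641
μ ≥ 12.9 + 2.5641 = 15.4641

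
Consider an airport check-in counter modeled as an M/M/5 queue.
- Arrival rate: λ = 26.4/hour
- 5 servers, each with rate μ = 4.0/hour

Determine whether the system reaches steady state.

Stability requires ρ = λ/(cμ) < 1
ρ = 26.4/(5 × 4.0) = 26.4/20.00 = 1.3200
Since 1.3200 ≥ 1, the system is UNSTABLE.
Need c > λ/μ = 26.4/4.0 = 6.60.
Minimum servers needed: c = 7.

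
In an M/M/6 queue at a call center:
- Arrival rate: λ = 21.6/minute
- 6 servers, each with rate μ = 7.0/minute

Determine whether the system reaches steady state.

Stability requires ρ = λ/(cμ) < 1
ρ = 21.6/(6 × 7.0) = 21.6/42.00 = 0.5143
Since 0.5143 < 1, the system is STABLE.
The servers are busy 51.43% of the time.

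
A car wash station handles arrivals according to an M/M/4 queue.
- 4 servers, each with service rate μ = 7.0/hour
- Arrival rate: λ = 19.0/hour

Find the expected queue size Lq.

Traffic intensity: ρ = λ/(cμ) = 19.0/(4×7.0) = 0.6786
Since ρ = 0.6786 < 1, system is stable.
Offered load a = λ/μ = cρ = 19.0/7.0 = 2.7143
P₀ = [ Σₙ₌₀^3 aⁿ/n! + a^4/(4!(1-ρ)) ]⁻¹
Σ = a^0/0! + a^1/1! + a^2/2! + a^3/3! = 1.0000 + 2.7143 + 3.6837 + 3.3328 = 10.7308
a^4/(4!(1-ρ)) = 54.2778/(24 × 0.32143) = 7.0360
P₀ = 1/(10.7308 + 7.0360) = 0.05628
Lq = P₀·a^4·ρ / (4!(1-ρ)²) = 0.056285 × 54.2778 × 0.67857 / (24 × 0.10332) = 0.8360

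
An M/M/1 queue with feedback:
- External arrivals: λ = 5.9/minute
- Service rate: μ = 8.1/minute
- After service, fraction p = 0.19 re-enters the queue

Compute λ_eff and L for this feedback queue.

Effective arrival rate: λ_eff = λ/(1-p) = 5.9/(1-0.19) = 5.9/0.81 = 7.28395
ρ = λ_eff/μ = 7.28395/8.1 = 0.899253
L = ρ/(1-ρ) = 0.899253/(1-0.899253) = 8.9259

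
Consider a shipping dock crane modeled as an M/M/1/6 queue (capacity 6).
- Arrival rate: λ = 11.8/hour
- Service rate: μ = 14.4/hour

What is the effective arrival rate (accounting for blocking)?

ρ = λ/μ = 11.8/14.4 = 0.819444
P₀ = (1-ρ)/(1-ρ^(K+1)) = (1-0.819444)/(1-0.819444^7) = 0.18056/0.75190 = 0.2401
P_K = P₀×ρ^K = 0.240134 × 0.819444^6 = 0.240134 × 0.302772 = 0.07271
λ_eff = λ(1-P_K) = 11.8 × (1 - 0.072706) = 11.8 × 0.9273 = 10.9421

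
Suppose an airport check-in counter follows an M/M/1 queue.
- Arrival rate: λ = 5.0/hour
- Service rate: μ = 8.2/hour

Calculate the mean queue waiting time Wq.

First, compute utilization: ρ = λ/μ = 5.0/8.2 = 0.6098
For M/M/1: Wq = λ/(μ(μ-λ))
Wq = 5.0/(8.2 × (8.2-5.0))
Wq = 5.0/(8.2 × 3.20)
Wq = 0.1905 hours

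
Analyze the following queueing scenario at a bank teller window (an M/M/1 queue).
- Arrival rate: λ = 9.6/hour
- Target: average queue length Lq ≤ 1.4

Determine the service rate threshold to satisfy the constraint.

For M/M/1: Lq = λ²/(μ(μ-λ))
Need Lq ≤ 1.4, i.e. μ(μ-λ) ≥ λ²/1.4
μ² - 9.6μ - 92.16/1.4 ≥ 0  →  μ² - 9.6μ - 65.82857 ≥ 0
Quadratic formula (positive root): μ = [λ + √(λ² + 4×65.82857)]/2
Discriminant: 92.16 + 4×65.82857 = 355.4743, √355.4743 = 18.8540
μ ≥ (9.6 + 18.8540)/2 = 14.2270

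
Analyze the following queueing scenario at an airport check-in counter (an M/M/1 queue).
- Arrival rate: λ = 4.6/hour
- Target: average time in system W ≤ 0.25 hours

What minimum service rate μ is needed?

For M/M/1: W = 1/(μ-λ)
Need W ≤ 0.25, so 1/(μ-λ) ≤ 0.25
μ - λ ≥ 1/0.25 = 4.0000
μ ≥ 4.6 + 4.0000 = 8.6000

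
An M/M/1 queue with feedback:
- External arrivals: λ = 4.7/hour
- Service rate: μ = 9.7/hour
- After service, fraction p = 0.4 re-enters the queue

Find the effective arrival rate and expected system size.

Effective arrival rate: λ_eff = λ/(1-p) = 4.7/(1-0.4) = 4.7/0.60 = 7.8333
ρ = λ_eff/μ = 7.8333/9.7 = 0.80756
L = ρ/(1-ρ) = 0.80756/(1-0.80756) = 4.1964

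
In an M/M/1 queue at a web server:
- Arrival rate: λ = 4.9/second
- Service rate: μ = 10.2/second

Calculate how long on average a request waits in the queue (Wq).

First, compute utilization: ρ = λ/μ = 4.9/10.2 = 0.4804
For M/M/1: Wq = λ/(μ(μ-λ))
Wq = 4.9/(10.2 × (10.2-4.9))
Wq = 4.9/(10.2 × 5.30)
Wq = 0.09064 seconds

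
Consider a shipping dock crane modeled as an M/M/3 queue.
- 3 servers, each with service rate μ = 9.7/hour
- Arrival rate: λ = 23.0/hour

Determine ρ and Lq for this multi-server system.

Traffic intensity: ρ = λ/(cμ) = 23.0/(3×9.7) = 0.7904
Since ρ = 0.7904 < 1, system is stable.
Offered load a = λ/μ = cρ = 23.0/9.7 = 2.3711
P₀ = [ Σₙ₌₀^2 aⁿ/n! + a^3/(3!(1-ρ)) ]⁻¹
Σ = a^0/0! + a^1/1! + a^2/2! = 1.00000 + 2.37113 + 2.81114 = 6.1823
a^3/(3!(1-ρ)) = 13.3312/(6 × 0.209622) = 10.5994
P₀ = 1/(6.1823 + 10.5994) = 0.05959
Lq = P₀·a^3·ρ / (3!(1-ρ)²) = 0.059589 × 13.3312 × 0.79038 / (6 × 0.043941) = 2.3815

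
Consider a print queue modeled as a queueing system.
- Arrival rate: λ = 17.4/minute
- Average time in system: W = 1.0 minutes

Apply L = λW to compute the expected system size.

Little's Law: L = λW
L = 17.4 × 1.0 = 17.4000 jobs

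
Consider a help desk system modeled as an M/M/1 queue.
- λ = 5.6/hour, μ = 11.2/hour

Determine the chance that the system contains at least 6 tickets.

ρ = λ/μ = 5.6/11.2 = 0.5000
P(N ≥ n) = ρⁿ
P(N ≥ 6) = 0.5000^6
P(N ≥ 6) = 0.01562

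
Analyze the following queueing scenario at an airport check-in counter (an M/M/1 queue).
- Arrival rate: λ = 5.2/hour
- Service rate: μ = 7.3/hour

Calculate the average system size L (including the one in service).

ρ = λ/μ = 5.2/7.3 = 0.7123
For M/M/1: L = λ/(μ-λ)
L = 5.2/(7.3-5.2) = 5.2/2.10
L = 2.4762 passengers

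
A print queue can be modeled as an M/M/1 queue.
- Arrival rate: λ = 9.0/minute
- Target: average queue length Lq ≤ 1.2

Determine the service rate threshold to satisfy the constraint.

For M/M/1: Lq = λ²/(μ(μ-λ))
Need Lq ≤ 1.2, i.e. μ(μ-λ) ≥ λ²/1.2
μ² - 9.0μ - 81.00/1.2 ≥ 0  →  μ² - 9.0μ - 67.5000 ≥ 0
Quadratic formula (positive root): μ = [λ + √(λ² + 4×67.5000)]/2
Discriminant: 81.00 + 4×67.5000 = 351.0000, √351.0000 = 18.7350
μ ≥ (9.0 + 18.7350)/2 = 13.8675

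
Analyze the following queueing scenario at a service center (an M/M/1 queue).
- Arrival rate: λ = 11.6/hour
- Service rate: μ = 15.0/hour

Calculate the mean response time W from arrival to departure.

First, compute utilization: ρ = λ/μ = 11.6/15.0 = 0.7733
For M/M/1: W = 1/(μ-λ)
W = 1/(15.0-11.6) = 1/3.40
W = 0.2941 hours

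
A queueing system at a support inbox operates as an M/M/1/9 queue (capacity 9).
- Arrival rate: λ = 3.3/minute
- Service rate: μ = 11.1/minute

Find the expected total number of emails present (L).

ρ = λ/μ = 3.3/11.1 = 0.2973
P₀ = (1-ρ)/(1-ρ^(K+1)) = (1-0.2973)/(1-0.2973^10) = 0.7027/1.0000 = 0.7027
P_K = P₀×ρ^K = 0.7027 × 0.2973^9 = 0.7027 × 0.00001814 = 0.00001275
L = ρ[1 - (K+1)ρ^K + Kρ^(K+1)] / [(1-ρ)(1-ρ^(K+1))]
L = 0.2973 × (1 - 10×0.00001814 + 9×0.000005394) / ((1 - 0.2973) × (1 - 0.000005394)) = 0.4230 emails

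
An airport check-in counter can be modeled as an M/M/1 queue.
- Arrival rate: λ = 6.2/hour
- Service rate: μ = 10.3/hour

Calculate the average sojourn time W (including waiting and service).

First, compute utilization: ρ = λ/μ = 6.2/10.3 = 0.6019
For M/M/1: W = 1/(μ-λ)
W = 1/(10.3-6.2) = 1/4.10
W = 0.2439 hours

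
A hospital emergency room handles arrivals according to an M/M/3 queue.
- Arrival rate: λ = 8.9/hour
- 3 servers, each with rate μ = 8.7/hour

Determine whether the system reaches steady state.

Stability requires ρ = λ/(cμ) < 1
ρ = 8.9/(3 × 8.7) = 8.9/26.10 = 0.3410
Since 0.3410 < 1, the system is STABLE.
The servers are busy 34.10% of the time.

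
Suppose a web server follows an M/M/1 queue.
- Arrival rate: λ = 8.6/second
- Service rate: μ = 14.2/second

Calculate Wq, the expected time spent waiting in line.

First, compute utilization: ρ = λ/μ = 8.6/14.2 = 0.6056
For M/M/1: Wq = λ/(μ(μ-λ))
Wq = 8.6/(14.2 × (14.2-8.6))
Wq = 8.6/(14.2 × 5.60)
Wq = 0.1081 seconds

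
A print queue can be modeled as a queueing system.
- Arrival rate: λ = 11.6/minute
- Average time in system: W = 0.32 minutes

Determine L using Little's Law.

Little's Law: L = λW
L = 11.6 × 0.32 = 3.7120 jobs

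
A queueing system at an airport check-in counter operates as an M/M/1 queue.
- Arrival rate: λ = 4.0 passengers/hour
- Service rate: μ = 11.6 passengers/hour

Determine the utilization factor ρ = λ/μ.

Server utilization: ρ = λ/μ
ρ = 4.0/11.6 = 0.3448
The server is busy 34.48% of the time.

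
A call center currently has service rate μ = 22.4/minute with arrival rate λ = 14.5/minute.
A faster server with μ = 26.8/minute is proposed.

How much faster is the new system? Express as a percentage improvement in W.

System 1: ρ₁ = 14.5/22.4 = 0.6473, W₁ = 1/(22.4-14.5) = 0.12658
System 2: ρ₂ = 14.5/26.8 = 0.5410, W₂ = 1/(26.8-14.5) = 0.081301
Improvement: (W₁-W₂)/W₁ = (0.12658-0.081301)/0.12658 = 35.77%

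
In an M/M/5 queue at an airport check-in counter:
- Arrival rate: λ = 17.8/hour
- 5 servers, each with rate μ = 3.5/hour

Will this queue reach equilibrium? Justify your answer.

Stability requires ρ = λ/(cμ) < 1
ρ = 17.8/(5 × 3.5) = 17.8/17.50 = 1.0171
Since 1.0171 ≥ 1, the system is UNSTABLE.
Need c > λ/μ = 17.8/3.5 = 5.09.
Minimum servers needed: c = 6.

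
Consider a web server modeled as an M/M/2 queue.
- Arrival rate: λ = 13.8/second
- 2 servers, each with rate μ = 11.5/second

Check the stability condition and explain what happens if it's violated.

Stability requires ρ = λ/(cμ) < 1
ρ = 13.8/(2 × 11.5) = 13.8/23.00 = 0.6000
Since 0.6000 < 1, the system is STABLE.
The servers are busy 60.00% of the time.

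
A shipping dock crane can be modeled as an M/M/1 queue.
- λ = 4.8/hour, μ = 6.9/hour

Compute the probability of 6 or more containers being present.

ρ = λ/μ = 4.8/6.9 = 0.69565
P(N ≥ n) = ρⁿ
P(N ≥ 6) = 0.69565^6
P(N ≥ 6) = 0.1133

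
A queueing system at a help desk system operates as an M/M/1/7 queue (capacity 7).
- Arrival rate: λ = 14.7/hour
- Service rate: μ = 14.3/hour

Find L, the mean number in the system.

ρ = λ/μ = 14.7/14.3 = 1.02797
P₀ = (1-ρ)/(1-ρ^(K+1)) = (1-1.02797)/(1-1.02797^8) = -0.02797/-0.2469 = 0.1133
P_K = P₀×ρ^K = 0.1133 × 1.02797^7 = 0.1133 × 1.2130 = 0.1374
L = ρ[1 - (K+1)ρ^K + Kρ^(K+1)] / [(1-ρ)(1-ρ^(K+1))]
L = 1.02797 × (1 - 8×1.2130064 + 7×1.2469342) / ((1 - 1.02797) × (1 - 1.2469342)) = 3.6447 tickets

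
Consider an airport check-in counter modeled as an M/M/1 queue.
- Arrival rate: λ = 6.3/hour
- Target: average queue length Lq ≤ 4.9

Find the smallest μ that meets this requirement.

For M/M/1: Lq = λ²/(μ(μ-λ))
Need Lq ≤ 4.9, i.e. μ(μ-λ) ≥ λ²/4.9
μ² - 6.3μ - 39.69/4.9 ≥ 0  →  μ² - 6.3μ - 8.1000 ≥ 0
Quadratic formula (positive root): μ = [λ + √(λ² + 4×8.1000)]/2
Discriminant: 39.69 + 4×8.1000 = 72.0900, √72.0900 = 8.4906
μ ≥ (6.3 + 8.4906)/2 = 7.3953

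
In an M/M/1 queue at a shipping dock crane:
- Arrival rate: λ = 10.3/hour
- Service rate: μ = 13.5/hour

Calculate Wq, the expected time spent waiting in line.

First, compute utilization: ρ = λ/μ = 10.3/13.5 = 0.7630
For M/M/1: Wq = λ/(μ(μ-λ))
Wq = 10.3/(13.5 × (13.5-10.3))
Wq = 10.3/(13.5 × 3.20)
Wq = 0.2384 hours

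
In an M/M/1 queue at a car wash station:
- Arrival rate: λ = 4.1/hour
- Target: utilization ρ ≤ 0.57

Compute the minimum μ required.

ρ = λ/μ, so μ = λ/ρ
μ ≥ 4.1/0.57 = 7.1930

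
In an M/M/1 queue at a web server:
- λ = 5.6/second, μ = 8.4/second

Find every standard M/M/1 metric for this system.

Step 1: ρ = λ/μ = 5.6/8.4 = 0.6667
Step 2: L = λ/(μ-λ) = 5.6/2.80 = 2.0000
Step 3: Lq = λ²/(μ(μ-λ)) = 31.36/(8.4×2.80) = 1.3333
Step 4: W = 1/(μ-λ) = 1/2.80 = 0.35714
Step 5: Wq = λ/(μ(μ-λ)) = 5.6/(8.4×2.80) = 0.2381
Step 6: P(0) = 1-ρ = 0.3333
Verify: L = λW = 5.6×0.35714 = 2.0000 ✔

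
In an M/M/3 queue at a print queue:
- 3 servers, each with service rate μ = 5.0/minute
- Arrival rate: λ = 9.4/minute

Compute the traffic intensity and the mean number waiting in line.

Traffic intensity: ρ = λ/(cμ) = 9.4/(3×5.0) = 0.6267
Since ρ = 0.6267 < 1, system is stable.
Offered load a = λ/μ = cρ = 9.4/5.0 = 1.8800
P₀ = [ Σₙ₌₀^2 aⁿ/n! + a^3/(3!(1-ρ)) ]⁻¹
Σ = a^0/0! + a^1/1! + a^2/2! = 1.0000 + 1.8800 + 1.7672 = 4.6472
a^3/(3!(1-ρ)) = 6.6447/(6 × 0.37333) = 2.9664
P₀ = 1/(4.6472 + 2.9664) = 0.1313
Lq = P₀·a^3·ρ / (3!(1-ρ)²) = 0.13134 × 6.6447 × 0.62667 / (6 × 0.13938) = 0.6540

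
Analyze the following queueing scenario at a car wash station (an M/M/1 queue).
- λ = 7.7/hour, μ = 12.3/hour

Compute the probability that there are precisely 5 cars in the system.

ρ = λ/μ = 7.7/12.3 = 0.62602
P(n) = (1-ρ)ρⁿ
P(5) = (1-0.62602) × 0.62602^5
P(5) = 0.3740 × 0.09615
P(5) = 0.03596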